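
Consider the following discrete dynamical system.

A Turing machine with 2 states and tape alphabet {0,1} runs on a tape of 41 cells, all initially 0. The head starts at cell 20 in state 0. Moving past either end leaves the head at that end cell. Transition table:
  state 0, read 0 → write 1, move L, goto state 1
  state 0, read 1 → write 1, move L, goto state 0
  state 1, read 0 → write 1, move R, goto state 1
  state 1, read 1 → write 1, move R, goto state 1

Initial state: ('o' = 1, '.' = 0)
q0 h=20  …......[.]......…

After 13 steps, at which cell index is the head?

gen 0: q0 h=20  …......[.]......…
gen 1: q1 h=19  …......[.]o.....…
gen 2: q1 h=20  ….....o[o]......…
gen 3: q1 h=21  …....oo[.]......…
gen 4: q1 h=22  …...ooo[.]......…
gen 5: q1 h=23  …..oooo[.]......…
gen 6: q1 h=24  ….ooooo[.]......…
gen 7: q1 h=25  …oooooo[.]......…
gen 8: q1 h=26  …oooooo[.]......…
gen 9: q1 h=27  …oooooo[.]......…
gen 10: q1 h=28  …oooooo[.]......…
gen 11: q1 h=29  …oooooo[.]......…
gen 12: q1 h=30  …oooooo[.]......…
gen 13: q1 h=31  …oooooo[.]......…

31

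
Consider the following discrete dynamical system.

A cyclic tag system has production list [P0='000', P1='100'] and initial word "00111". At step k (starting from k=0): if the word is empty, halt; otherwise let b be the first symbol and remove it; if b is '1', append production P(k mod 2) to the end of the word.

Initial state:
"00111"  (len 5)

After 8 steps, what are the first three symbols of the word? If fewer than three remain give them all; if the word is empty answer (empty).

100

[0] "00111"  (len 5)
[1] "0111"  (len 4)
[2] "111"  (len 3)
[3] "11000"  (len 5)
[4] "1000100"  (len 7)
[5] "000100000"  (len 9)
[6] "00100000"  (len 8)
[7] "0100000"  (len 7)
[8] "100000"  (len 6)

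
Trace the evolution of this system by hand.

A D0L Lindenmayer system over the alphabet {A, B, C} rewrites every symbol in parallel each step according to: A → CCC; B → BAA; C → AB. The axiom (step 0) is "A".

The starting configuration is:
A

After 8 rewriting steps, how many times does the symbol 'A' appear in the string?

717

[0] A
[1] CCC
[2] ABABAB
[3] CCCBAACCCBAACCCBAA
[4] ABABABBAACCCCCCABABABBAACCCCCCABABABBAACCCCCC
[5] CCCBAACCCBAACCCBAABAACCCCCCABABABABABABCCCBAACCCBAACCCBAABAACCCCCCABABABABABABCCCBAACCCBAACCCBAABAACCCCCCABABABABABAB
[6] ABABABBAACCCCCCABABABBAACCCCCCABABABBAACCCCCCBAACCCCCCABAB…CBAACCCCCCABABABABABABCCCBAACCCBAACCCBAACCCBAACCCBAACCCBAA  (len 306)
[7] CCCBAACCCBAACCCBAABAACCCCCCABABABABABABCCCBAACCCBAACCCBAAB…ABABBAACCCCCCABABABBAACCCCCCABABABBAACCCCCCABABABBAACCCCCC  (len 792)
[8] ABABABBAACCCCCCABABABBAACCCCCCABABABBAACCCCCCBAACCCCCCABAB…ACCCCCCABABABABABABCCCBAACCCBAACCCBAABAACCCCCCABABABABABAB  (len 2061)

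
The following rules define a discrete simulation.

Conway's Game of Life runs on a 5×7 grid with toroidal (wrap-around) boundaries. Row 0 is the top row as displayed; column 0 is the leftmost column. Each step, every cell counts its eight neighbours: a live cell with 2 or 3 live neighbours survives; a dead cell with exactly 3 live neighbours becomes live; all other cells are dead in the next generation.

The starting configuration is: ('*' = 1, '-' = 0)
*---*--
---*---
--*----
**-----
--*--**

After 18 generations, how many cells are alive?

5

k=0  *---*--
---*---
--*----
**-----
--*--**
k=1  ---****
---*---
-**----
***---*
-----**
k=2  ---*--*
---*-*-
---*---
--*--**
-***---
k=3  ---*---
--**---
--**-**
-*--*--
**-****
k=4  **---**
-------
-*---*-
-*-----
**-*-**
k=5  -**-**-
-*---*-
-------
-*--**-
----**-
k=6  -***--*
-**-**-
----**-
----**-
-**---*
k=7  ----*-*
**----*
------*
---**-*
-*--*-*
k=8  -*----*
------*
------*
---**-*
----*-*
k=9  ------*
-----**
*-----*
*--**-*
---**-*
k=10  *---*-*
-----*-
----*--
---**--
---**-*
k=11  *--**-*
----***
---***-
-------
*-----*
k=12  ---**--
*------
---*--*
----***
*----**
k=13  *---**-
---**--
*---*-*
----*--
*--*---
k=14  -----**
*--*---
----*--
*--****
---*-**
k=15  *----*-
----***
*------
*--*---
---*---
k=16  -----*-
*---**-
*---**-
-------
----*-*
k=17  -------
-------
----**-
----*-*
-----*-
k=18  -------
-------
----**-
----*-*
-----*-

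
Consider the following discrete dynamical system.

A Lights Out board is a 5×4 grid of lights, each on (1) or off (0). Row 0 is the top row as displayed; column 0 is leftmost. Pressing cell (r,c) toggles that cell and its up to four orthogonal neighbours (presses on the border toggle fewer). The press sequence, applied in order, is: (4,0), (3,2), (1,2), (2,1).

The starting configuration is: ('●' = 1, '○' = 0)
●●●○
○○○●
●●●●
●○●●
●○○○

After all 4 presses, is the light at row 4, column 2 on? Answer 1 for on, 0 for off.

1

k=0  ●●●○
○○○●
●●●●
●○●●
●○○○
k=1  ●●●○
○○○●
●●●●
○○●●
○●○○
k=2  ●●●○
○○○●
●●○●
○●○○
○●●○
k=3  ●●○○
○●●○
●●●●
○●○○
○●●○
k=4  ●●○○
○○●○
○○○●
○○○○
○●●○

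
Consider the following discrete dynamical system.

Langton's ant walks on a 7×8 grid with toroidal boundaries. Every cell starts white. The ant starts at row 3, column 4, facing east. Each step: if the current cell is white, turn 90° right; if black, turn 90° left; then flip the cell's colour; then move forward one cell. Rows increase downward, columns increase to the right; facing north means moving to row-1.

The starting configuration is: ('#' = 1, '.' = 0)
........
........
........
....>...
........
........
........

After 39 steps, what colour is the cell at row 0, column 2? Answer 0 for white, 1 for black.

0) ........
........
........
....>...
........
........
........
1) ........
........
........
....#...
....v...
........
........
2) ........
........
........
....#...
...<#...
........
........
3) ........
........
........
...^#...
...##...
........
........
4) ........
........
........
...#>...
...##...
........
........
5) ........
........
....^...
...#....
...##...
........
........
6) ........
........
....#>..
...#....
...##...
........
........
7) ........
........
....##..
...#.v..
...##...
........
........
8) ........
........
....##..
...#<#..
...##...
........
........
9) ........
........
....^#..
...###..
...##...
........
........
10) ........
........
...<.#..
...###..
...##...
........
........
11) ........
...^....
...#.#..
...###..
...##...
........
........
12) ........
...#>...
...#.#..
...###..
...##...
........
........
13) ........
...##...
...#v#..
...###..
...##...
........
........
14) ........
...##...
...<##..
...###..
...##...
........
........
15) ........
...##...
....##..
...v##..
...##...
........
........
16) ........
...##...
....##..
....>#..
...##...
........
........
17) ........
...##...
....^#..
.....#..
...##...
........
........
18) ........
...##...
...<.#..
.....#..
...##...
........
........
19) ........
...^#...
...#.#..
.....#..
...##...
........
........
20) ........
..<.#...
...#.#..
.....#..
...##...
........
........
21) ..^.....
..#.#...
...#.#..
.....#..
...##...
........
........
22) ..#>....
..#.#...
...#.#..
.....#..
...##...
........
........
23) ..##....
..#v#...
...#.#..
.....#..
...##...
........
........
24) ..##....
..<##...
...#.#..
.....#..
...##...
........
........
25) ..##....
...##...
..v#.#..
.....#..
...##...
........
........
26) ..##....
...##...
.<##.#..
.....#..
...##...
........
........
27) ..##....
.^.##...
.###.#..
.....#..
...##...
........
........
28) ..##....
.#>##...
.###.#..
.....#..
...##...
........
........
29) ..##....
.####...
.#v#.#..
.....#..
...##...
........
........
30) ..##....
.####...
.#.>.#..
.....#..
...##...
........
........
31) ..##....
.##^#...
.#...#..
.....#..
...##...
........
........
32) ..##....
.#<.#...
.#...#..
.....#..
...##...
........
........
33) ..##....
.#..#...
.#v..#..
.....#..
...##...
........
........
34) ..##....
.#..#...
.<#..#..
.....#..
...##...
........
........
35) ..##....
.#..#...
..#..#..
.v...#..
...##...
........
........
36) ..##....
.#..#...
..#..#..
<#...#..
...##...
........
........
37) ..##....
.#..#...
^.#..#..
##...#..
...##...
........
........
38) ..##....
.#..#...
#>#..#..
##...#..
...##...
........
........
39) ..##....
.#..#...
###..#..
#v...#..
...##...
........
........

1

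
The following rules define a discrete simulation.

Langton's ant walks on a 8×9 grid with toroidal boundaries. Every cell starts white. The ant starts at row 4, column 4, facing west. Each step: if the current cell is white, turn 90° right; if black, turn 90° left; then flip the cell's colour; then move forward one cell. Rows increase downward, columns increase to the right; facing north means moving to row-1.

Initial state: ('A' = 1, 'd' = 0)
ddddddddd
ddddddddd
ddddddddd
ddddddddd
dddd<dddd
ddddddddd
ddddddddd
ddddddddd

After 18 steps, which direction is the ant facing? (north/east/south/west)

k=0  ddddddddd
ddddddddd
ddddddddd
ddddddddd
dddd<dddd
ddddddddd
ddddddddd
ddddddddd
k=1  ddddddddd
ddddddddd
ddddddddd
dddd^dddd
ddddAdddd
ddddddddd
ddddddddd
ddddddddd
k=2  ddddddddd
ddddddddd
ddddddddd
ddddA>ddd
ddddAdddd
ddddddddd
ddddddddd
ddddddddd
k=3  ddddddddd
ddddddddd
ddddddddd
ddddAAddd
ddddAvddd
ddddddddd
ddddddddd
ddddddddd
k=4  ddddddddd
ddddddddd
ddddddddd
ddddAAddd
dddd<Addd
ddddddddd
ddddddddd
ddddddddd
k=5  ddddddddd
ddddddddd
ddddddddd
ddddAAddd
dddddAddd
ddddvdddd
ddddddddd
ddddddddd
k=6  ddddddddd
ddddddddd
ddddddddd
ddddAAddd
dddddAddd
ddd<Adddd
ddddddddd
ddddddddd
k=7  ddddddddd
ddddddddd
ddddddddd
ddddAAddd
ddd^dAddd
dddAAdddd
ddddddddd
ddddddddd
k=8  ddddddddd
ddddddddd
ddddddddd
ddddAAddd
dddA>Addd
dddAAdddd
ddddddddd
ddddddddd
k=9  ddddddddd
ddddddddd
ddddddddd
ddddAAddd
dddAAAddd
dddAvdddd
ddddddddd
ddddddddd
k=10  ddddddddd
ddddddddd
ddddddddd
ddddAAddd
dddAAAddd
dddAd>ddd
ddddddddd
ddddddddd
k=11  ddddddddd
ddddddddd
ddddddddd
ddddAAddd
dddAAAddd
dddAdAddd
dddddvddd
ddddddddd
k=12  ddddddddd
ddddddddd
ddddddddd
ddddAAddd
dddAAAddd
dddAdAddd
dddd<Addd
ddddddddd
k=13  ddddddddd
ddddddddd
ddddddddd
ddddAAddd
dddAAAddd
dddA^Addd
ddddAAddd
ddddddddd
k=14  ddddddddd
ddddddddd
ddddddddd
ddddAAddd
dddAAAddd
dddAA>ddd
ddddAAddd
ddddddddd
k=15  ddddddddd
ddddddddd
ddddddddd
ddddAAddd
dddAA^ddd
dddAAdddd
ddddAAddd
ddddddddd
k=16  ddddddddd
ddddddddd
ddddddddd
ddddAAddd
dddA<dddd
dddAAdddd
ddddAAddd
ddddddddd
k=17  ddddddddd
ddddddddd
ddddddddd
ddddAAddd
dddAddddd
dddAvdddd
ddddAAddd
ddddddddd
k=18  ddddddddd
ddddddddd
ddddddddd
ddddAAddd
dddAddddd
dddAd>ddd
ddddAAddd
ddddddddd

east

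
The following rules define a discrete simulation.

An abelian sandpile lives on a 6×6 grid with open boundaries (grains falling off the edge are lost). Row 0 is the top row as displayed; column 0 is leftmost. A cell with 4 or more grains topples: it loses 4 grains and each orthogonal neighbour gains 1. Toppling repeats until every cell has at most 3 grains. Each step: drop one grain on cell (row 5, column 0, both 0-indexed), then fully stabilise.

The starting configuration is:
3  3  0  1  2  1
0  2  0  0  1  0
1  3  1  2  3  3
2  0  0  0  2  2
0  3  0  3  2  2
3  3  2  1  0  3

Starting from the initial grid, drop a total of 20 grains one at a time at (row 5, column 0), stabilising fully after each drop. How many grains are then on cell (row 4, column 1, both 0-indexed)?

0) 3  3  0  1  2  1
0  2  0  0  1  0
1  3  1  2  3  3
2  0  0  0  2  2
0  3  0  3  2  2
3  3  2  1  0  3
1) 3  3  0  1  2  1
0  2  0  0  1  0
1  3  1  2  3  3
2  1  0  0  2  2
2  0  1  3  2  2
1  1  3  1  0  3
2) 3  3  0  1  2  1
0  2  0  0  1  0
1  3  1  2  3  3
2  1  0  0  2  2
2  0  1  3  2  2
2  1  3  1  0  3
3) 3  3  0  1  2  1
0  2  0  0  1  0
1  3  1  2  3  3
2  1  0  0  2  2
2  0  1  3  2  2
3  1  3  1  0  3
4) 3  3  0  1  2  1
0  2  0  0  1  0
1  3  1  2  3  3
2  1  0  0  2  2
3  0  1  3  2  2
0  2  3  1  0  3
5) 3  3  0  1  2  1
0  2  0  0  1  0
1  3  1  2  3  3
2  1  0  0  2  2
3  0  1  3  2  2
1  2  3  1  0  3
6) 3  3  0  1  2  1
0  2  0  0  1  0
1  3  1  2  3  3
2  1  0  0  2  2
3  0  1  3  2  2
2  2  3  1  0  3
7) 3  3  0  1  2  1
0  2  0  0  1  0
1  3  1  2  3  3
2  1  0  0  2  2
3  0  1  3  2  2
3  2  3  1  0  3
8) 3  3  0  1  2  1
0  2  0  0  1  0
1  3  1  2  3  3
3  1  0  0  2  2
0  1  1  3  2  2
1  3  3  1  0  3
9) 3  3  0  1  2  1
0  2  0  0  1  0
1  3  1  2  3  3
3  1  0  0  2  2
0  1  1  3  2  2
2  3  3  1  0  3
10) 3  3  0  1  2  1
0  2  0  0  1  0
1  3  1  2  3  3
3  1  0  0  2  2
0  1  1  3  2  2
3  3  3  1  0  3
11) 3  3  0  1  2  1
0  2  0  0  1  0
1  3  1  2  3  3
3  1  0  0  2  2
1  2  2  3  2  2
1  1  0  2  0  3
12) 3  3  0  1  2  1
0  2  0  0  1  0
1  3  1  2  3  3
3  1  0  0  2  2
1  2  2  3  2  2
2  1  0  2  0  3
13) 3  3  0  1  2  1
0  2  0  0  1  0
1  3  1  2  3  3
3  1  0  0  2  2
1  2  2  3  2  2
3  1  0  2  0  3
14) 3  3  0  1  2  1
0  2  0  0  1  0
1  3  1  2  3  3
3  1  0  0  2  2
2  2  2  3  2  2
0  2  0  2  0  3
15) 3  3  0  1  2  1
0  2  0  0  1  0
1  3  1  2  3  3
3  1  0  0  2  2
2  2  2  3  2  2
1  2  0  2  0  3
16) 3  3  0  1  2  1
0  2  0  0  1  0
1  3  1  2  3  3
3  1  0  0  2  2
2  2  2  3  2  2
2  2  0  2  0  3
17) 3  3  0  1  2  1
0  2  0  0  1  0
1  3  1  2  3  3
3  1  0  0  2  2
2  2  2  3  2  2
3  2  0  2  0  3
18) 3  3  0  1  2  1
0  2  0  0  1  0
1  3  1  2  3  3
3  1  0  0  2  2
3  2  2  3  2  2
0  3  0  2  0  3
19) 3  3  0  1  2  1
0  2  0  0  1  0
1  3  1  2  3  3
3  1  0  0  2  2
3  2  2  3  2  2
1  3  0  2  0  3
20) 3  3  0  1  2  1
0  2  0  0  1  0
1  3  1  2  3  3
3  1  0  0  2  2
3  2  2  3  2  2
2  3  0  2  0  3

2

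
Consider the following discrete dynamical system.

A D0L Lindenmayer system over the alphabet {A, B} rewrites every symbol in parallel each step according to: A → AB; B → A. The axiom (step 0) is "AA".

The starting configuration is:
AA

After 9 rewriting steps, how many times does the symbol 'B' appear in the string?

step 0: AA
step 1: ABAB
step 2: ABAABA
step 3: ABAABABAAB
step 4: ABAABABAABAABABA
step 5: ABAABABAABAABABAABABAABAAB
step 6: ABAABABAABAABABAABABAABAABABAABAABABAABABA
step 7: ABAABABAABAABABAABABAABAABABAABAABABAABABAABAABABAABABAABAABABAABAAB
step 8: ABAABABAABAABABAABABAABAABABAABAABABAABABAABAABABAABABAABAABABAABAABABAABABAABAABABAABAABABAABABAABAABABAABABA
step 9: ABAABABAABAABABAABABAABAABABAABAABABAABABAABAABABAABABAABA…AABABAABABAABAABABAABABAABAABABAABAABABAABABAABAABABAABAAB  (len 178)

68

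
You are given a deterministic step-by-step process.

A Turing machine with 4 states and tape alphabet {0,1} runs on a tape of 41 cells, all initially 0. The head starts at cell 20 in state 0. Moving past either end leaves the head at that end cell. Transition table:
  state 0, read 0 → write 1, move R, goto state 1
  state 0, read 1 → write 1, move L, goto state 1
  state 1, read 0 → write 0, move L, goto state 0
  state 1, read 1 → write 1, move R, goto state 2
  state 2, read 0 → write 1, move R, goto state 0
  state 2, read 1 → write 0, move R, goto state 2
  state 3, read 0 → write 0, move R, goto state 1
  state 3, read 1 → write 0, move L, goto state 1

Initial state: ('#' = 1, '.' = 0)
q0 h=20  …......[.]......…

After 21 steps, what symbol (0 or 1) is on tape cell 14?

k=0  q0 h=20  …......[.]......…
k=1  q1 h=21  ….....#[.]......…
k=2  q0 h=20  …......[#]......…
k=3  q1 h=19  …......[.]#.....…
k=4  q0 h=18  …......[.].#....…
k=5  q1 h=19  ….....#[.]#.....…
k=6  q0 h=18  …......[#].#....…
k=7  q1 h=17  …......[.]#.#...…
k=8  q0 h=16  …......[.].#.#..…
k=9  q1 h=17  ….....#[.]#.#...…
k=10  q0 h=16  …......[#].#.#..…
k=11  q1 h=15  …......[.]#.#.#.…
k=12  q0 h=14  …......[.].#.#.#…
k=13  q1 h=15  ….....#[.]#.#.#.…
k=14  q0 h=14  …......[#].#.#.#…
k=15  q1 h=13  …......[.]#.#.#.…
k=16  q0 h=12  …......[.].#.#.#…
k=17  q1 h=13  ….....#[.]#.#.#.…
k=18  q0 h=12  …......[#].#.#.#…
k=19  q1 h=11  …......[.]#.#.#.…
k=20  q0 h=10  …......[.].#.#.#…
k=21  q1 h=11  ….....#[.]#.#.#.…

1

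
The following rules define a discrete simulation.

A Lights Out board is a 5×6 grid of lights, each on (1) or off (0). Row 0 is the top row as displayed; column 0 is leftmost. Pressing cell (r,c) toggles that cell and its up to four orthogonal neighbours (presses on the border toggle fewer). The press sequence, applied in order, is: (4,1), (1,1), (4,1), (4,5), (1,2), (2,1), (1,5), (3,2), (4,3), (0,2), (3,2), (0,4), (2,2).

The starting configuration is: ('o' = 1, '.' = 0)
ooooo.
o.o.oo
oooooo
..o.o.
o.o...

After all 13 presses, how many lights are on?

16

0) ooooo.
o.o.oo
oooooo
..o.o.
o.o...
1) ooooo.
o.o.oo
oooooo
.oo.o.
.o....
2) o.ooo.
.o..oo
o.oooo
.oo.o.
.o....
3) o.ooo.
.o..oo
o.oooo
..o.o.
o.o...
4) o.ooo.
.o..oo
o.oooo
..o.oo
o.o.oo
5) o..oo.
..oooo
o..ooo
..o.oo
o.o.oo
6) o..oo.
.ooooo
.ooooo
.oo.oo
o.o.oo
7) o..ooo
.ooo..
.oooo.
.oo.oo
o.o.oo
8) o..ooo
.ooo..
.o.oo.
...ooo
o...oo
9) o..ooo
.ooo..
.o.oo.
....oo
o.oo.o
10) ooo.oo
.o.o..
.o.oo.
....oo
o.oo.o
11) ooo.oo
.o.o..
.oooo.
.ooooo
o..o.o
12) oooo..
.o.oo.
.oooo.
.ooooo
o..o.o
13) oooo..
.oooo.
....o.
.o.ooo
o..o.o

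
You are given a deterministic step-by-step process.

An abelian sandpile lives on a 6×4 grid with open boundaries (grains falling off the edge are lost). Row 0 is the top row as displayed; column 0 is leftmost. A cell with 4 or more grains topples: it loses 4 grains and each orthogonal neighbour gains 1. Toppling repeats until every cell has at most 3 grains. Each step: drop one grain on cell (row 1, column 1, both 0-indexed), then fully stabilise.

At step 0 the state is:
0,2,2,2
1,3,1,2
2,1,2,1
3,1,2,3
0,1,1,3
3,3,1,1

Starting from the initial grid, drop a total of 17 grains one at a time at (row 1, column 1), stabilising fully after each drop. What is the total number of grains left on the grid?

40

step 0: 0,2,2,2
1,3,1,2
2,1,2,1
3,1,2,3
0,1,1,3
3,3,1,1
step 1: 0,3,2,2
2,0,2,2
2,2,2,1
3,1,2,3
0,1,1,3
3,3,1,1
step 2: 0,3,2,2
2,1,2,2
2,2,2,1
3,1,2,3
0,1,1,3
3,3,1,1
step 3: 0,3,2,2
2,2,2,2
2,2,2,1
3,1,2,3
0,1,1,3
3,3,1,1
step 4: 0,3,2,2
2,3,2,2
2,2,2,1
3,1,2,3
0,1,1,3
3,3,1,1
step 5: 1,0,3,2
3,1,3,2
2,3,2,1
3,1,2,3
0,1,1,3
3,3,1,1
step 6: 1,0,3,2
3,2,3,2
2,3,2,1
3,1,2,3
0,1,1,3
3,3,1,1
step 7: 1,0,3,2
3,3,3,2
2,3,2,1
3,1,2,3
0,1,1,3
3,3,1,1
step 8: 2,2,0,3
1,3,2,3
1,2,0,2
0,3,3,3
1,1,1,3
3,3,1,1
step 9: 2,3,0,3
2,0,3,3
1,3,0,2
0,3,3,3
1,1,1,3
3,3,1,1
step 10: 2,3,0,3
2,1,3,3
1,3,0,2
0,3,3,3
1,1,1,3
3,3,1,1
step 11: 2,3,0,3
2,2,3,3
1,3,0,2
0,3,3,3
1,1,1,3
3,3,1,1
step 12: 2,3,0,3
2,3,3,3
1,3,0,2
0,3,3,3
1,1,1,3
3,3,1,1
step 13: 3,0,3,0
3,3,2,2
2,2,0,1
1,1,2,2
1,2,3,0
3,3,1,2
step 14: 0,2,3,0
1,1,3,2
3,3,0,1
1,1,2,2
1,2,3,0
3,3,1,2
step 15: 0,2,3,0
1,2,3,2
3,3,0,1
1,1,2,2
1,2,3,0
3,3,1,2
step 16: 0,2,3,0
1,3,3,2
3,3,0,1
1,1,2,2
1,2,3,0
3,3,1,2
step 17: 1,0,1,1
3,3,1,3
0,1,2,1
2,2,2,2
1,2,3,0
3,3,1,2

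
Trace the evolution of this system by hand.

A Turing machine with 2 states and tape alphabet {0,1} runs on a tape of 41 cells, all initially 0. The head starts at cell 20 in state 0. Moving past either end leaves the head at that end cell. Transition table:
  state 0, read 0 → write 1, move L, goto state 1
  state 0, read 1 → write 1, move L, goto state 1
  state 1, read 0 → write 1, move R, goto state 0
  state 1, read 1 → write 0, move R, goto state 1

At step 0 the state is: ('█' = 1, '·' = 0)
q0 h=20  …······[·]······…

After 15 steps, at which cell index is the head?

step 0: q0 h=20  …······[·]······…
step 1: q1 h=19  …······[·]█·····…
step 2: q0 h=20  …·····█[█]······…
step 3: q1 h=19  …······[█]█·····…
step 4: q1 h=20  …······[█]······…
step 5: q1 h=21  …······[·]······…
step 6: q0 h=22  …·····█[·]······…
step 7: q1 h=21  …······[█]█·····…
step 8: q1 h=22  …······[█]······…
step 9: q1 h=23  …······[·]······…
step 10: q0 h=24  …·····█[·]······…
step 11: q1 h=23  …······[█]█·····…
step 12: q1 h=24  …······[█]······…
step 13: q1 h=25  …······[·]······…
step 14: q0 h=26  …·····█[·]······…
step 15: q1 h=25  …······[█]█·····…

25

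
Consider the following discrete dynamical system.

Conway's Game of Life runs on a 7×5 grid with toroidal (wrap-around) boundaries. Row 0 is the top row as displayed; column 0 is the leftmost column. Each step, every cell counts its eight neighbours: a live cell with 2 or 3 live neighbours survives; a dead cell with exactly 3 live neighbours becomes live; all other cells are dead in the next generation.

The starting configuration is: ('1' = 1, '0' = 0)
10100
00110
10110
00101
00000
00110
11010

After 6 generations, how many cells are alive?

11

0) 10100
00110
10110
00101
00000
00110
11010
1) 10000
00000
00000
01101
00100
01111
10010
2) 00001
00000
00000
01110
00001
11001
10010
3) 00001
00000
00100
00110
00001
01010
01010
4) 00000
00000
00110
00110
00001
10011
10011
5) 00001
00000
00110
00101
10100
00000
10010
6) 00001
00010
00110
00101
01010
01001
00001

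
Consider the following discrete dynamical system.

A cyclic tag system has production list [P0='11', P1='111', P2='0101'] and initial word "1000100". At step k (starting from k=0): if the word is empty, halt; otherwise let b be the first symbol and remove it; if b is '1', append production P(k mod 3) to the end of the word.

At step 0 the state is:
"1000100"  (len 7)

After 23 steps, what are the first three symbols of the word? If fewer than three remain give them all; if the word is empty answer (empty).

k=0  "1000100"  (len 7)
k=1  "00010011"  (len 8)
k=2  "0010011"  (len 7)
k=3  "010011"  (len 6)
k=4  "10011"  (len 5)
k=5  "0011111"  (len 7)
k=6  "011111"  (len 6)
k=7  "11111"  (len 5)
k=8  "1111111"  (len 7)
k=9  "1111110101"  (len 10)
k=10  "11111010111"  (len 11)
k=11  "1111010111111"  (len 13)
k=12  "1110101111110101"  (len 16)
k=13  "11010111111010111"  (len 17)
k=14  "1010111111010111111"  (len 19)
k=15  "0101111110101111110101"  (len 22)
k=16  "101111110101111110101"  (len 21)
k=17  "01111110101111110101111"  (len 23)
k=18  "1111110101111110101111"  (len 22)
k=19  "11111010111111010111111"  (len 23)
k=20  "1111010111111010111111111"  (len 25)
k=21  "1110101111110101111111110101"  (len 28)
k=22  "11010111111010111111111010111"  (len 29)
k=23  "1010111111010111111111010111111"  (len 31)

101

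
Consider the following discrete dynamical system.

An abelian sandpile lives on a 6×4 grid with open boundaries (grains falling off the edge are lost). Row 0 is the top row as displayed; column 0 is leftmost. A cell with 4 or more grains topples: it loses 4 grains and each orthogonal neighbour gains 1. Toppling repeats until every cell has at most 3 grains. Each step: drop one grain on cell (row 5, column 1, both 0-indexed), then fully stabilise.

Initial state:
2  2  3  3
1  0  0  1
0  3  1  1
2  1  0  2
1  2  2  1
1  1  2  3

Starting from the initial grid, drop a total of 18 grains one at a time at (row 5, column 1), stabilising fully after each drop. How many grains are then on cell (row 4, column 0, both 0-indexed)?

step 0: 2  2  3  3
1  0  0  1
0  3  1  1
2  1  0  2
1  2  2  1
1  1  2  3
step 1: 2  2  3  3
1  0  0  1
0  3  1  1
2  1  0  2
1  2  2  1
1  2  2  3
step 2: 2  2  3  3
1  0  0  1
0  3  1  1
2  1  0  2
1  2  2  1
1  3  2  3
step 3: 2  2  3  3
1  0  0  1
0  3  1  1
2  1  0  2
1  3  2  1
2  0  3  3
step 4: 2  2  3  3
1  0  0  1
0  3  1  1
2  1  0  2
1  3  2  1
2  1  3  3
step 5: 2  2  3  3
1  0  0  1
0  3  1  1
2  1  0  2
1  3  2  1
2  2  3  3
step 6: 2  2  3  3
1  0  0  1
0  3  1  1
2  1  0  2
1  3  2  1
2  3  3  3
step 7: 2  2  3  3
1  0  0  1
0  3  1  1
2  2  1  2
2  1  0  3
3  2  2  0
step 8: 2  2  3  3
1  0  0  1
0  3  1  1
2  2  1  2
2  1  0  3
3  3  2  0
step 9: 2  2  3  3
1  0  0  1
0  3  1  1
2  2  1  2
3  2  0  3
0  1  3  0
step 10: 2  2  3  3
1  0  0  1
0  3  1  1
2  2  1  2
3  2  0  3
0  2  3  0
step 11: 2  2  3  3
1  0  0  1
0  3  1  1
2  2  1  2
3  2  0  3
0  3  3  0
step 12: 2  2  3  3
1  0  0  1
0  3  1  1
2  2  1  2
3  3  1  3
1  1  0  1
step 13: 2  2  3  3
1  0  0  1
0  3  1  1
2  2  1  2
3  3  1  3
1  2  0  1
step 14: 2  2  3  3
1  0  0  1
0  3  1  1
2  2  1  2
3  3  1  3
1  3  0  1
step 15: 2  2  3  3
1  0  0  1
0  3  1  1
3  3  1  2
0  1  2  3
3  1  1  1
step 16: 2  2  3  3
1  0  0  1
0  3  1  1
3  3  1  2
0  1  2  3
3  2  1  1
step 17: 2  2  3  3
1  0  0  1
0  3  1  1
3  3  1  2
0  1  2  3
3  3  1  1
step 18: 2  2  3  3
1  0  0  1
0  3  1  1
3  3  1  2
1  2  2  3
0  1  2  1

1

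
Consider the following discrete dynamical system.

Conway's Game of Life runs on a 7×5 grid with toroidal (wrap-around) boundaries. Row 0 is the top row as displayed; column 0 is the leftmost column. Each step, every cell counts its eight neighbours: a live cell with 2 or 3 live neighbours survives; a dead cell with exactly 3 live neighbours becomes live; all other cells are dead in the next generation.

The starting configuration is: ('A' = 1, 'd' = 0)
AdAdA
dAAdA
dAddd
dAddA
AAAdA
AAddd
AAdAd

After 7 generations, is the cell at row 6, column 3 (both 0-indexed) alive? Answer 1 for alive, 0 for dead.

0

[0] AdAdA
dAAdA
dAddd
dAddA
AAAdA
AAddd
AAdAd
[1] ddddd
ddAdA
dAdAd
dddAA
ddAAA
dddAd
dddAd
[2] dddAd
ddAAd
Adddd
Adddd
ddAdd
ddddd
ddddd
[3] ddAAd
ddAAA
dAddA
dAddd
ddddd
ddddd
ddddd
[4] ddAdA
AAddA
dAddA
Adddd
ddddd
ddddd
ddddd
[5] dAdAA
dAAdA
dAddA
Adddd
ddddd
ddddd
ddddd
[6] dAdAA
dAddA
dAAAA
Adddd
ddddd
ddddd
ddddd
[7] ddAAA
dAddd
dAAAA
AAAAA
ddddd
ddddd
ddddd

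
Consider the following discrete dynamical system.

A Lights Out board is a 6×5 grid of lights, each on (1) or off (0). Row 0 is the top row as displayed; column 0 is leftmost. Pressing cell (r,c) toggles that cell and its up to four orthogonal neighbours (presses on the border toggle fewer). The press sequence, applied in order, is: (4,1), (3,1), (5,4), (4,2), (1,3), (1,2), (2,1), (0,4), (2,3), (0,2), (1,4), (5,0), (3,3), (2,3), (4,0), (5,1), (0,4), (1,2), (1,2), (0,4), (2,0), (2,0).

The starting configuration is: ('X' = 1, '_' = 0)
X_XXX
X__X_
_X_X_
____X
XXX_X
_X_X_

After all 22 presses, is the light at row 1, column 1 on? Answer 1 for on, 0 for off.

[0] X_XXX
X__X_
_X_X_
____X
XXX_X
_X_X_
[1] X_XXX
X__X_
_X_X_
_X__X
____X
___X_
[2] X_XXX
X__X_
___X_
X_X_X
_X__X
___X_
[3] X_XXX
X__X_
___X_
X_X_X
_X___
____X
[4] X_XXX
X__X_
___X_
X___X
__XX_
__X_X
[5] X_X_X
X_X_X
_____
X___X
__XX_
__X_X
[6] X___X
XX_XX
__X__
X___X
__XX_
__X_X
[7] X___X
X__XX
XX___
XX__X
__XX_
__X_X
[8] X__X_
X__X_
XX___
XX__X
__XX_
__X_X
[9] X__X_
X____
XXXXX
XX_XX
__XX_
__X_X
[10] XXX__
X_X__
XXXXX
XX_XX
__XX_
__X_X
[11] XXX_X
X_XXX
XXXX_
XX_XX
__XX_
__X_X
[12] XXX_X
X_XXX
XXXX_
XX_XX
X_XX_
XXX_X
[13] XXX_X
X_XXX
XXX__
XXX__
X_X__
XXX_X
[14] XXX_X
X_X_X
XX_XX
XXXX_
X_X__
XXX_X
[15] XXX_X
X_X_X
XX_XX
_XXX_
_XX__
_XX_X
[16] XXX_X
X_X_X
XX_XX
_XXX_
__X__
X___X
[17] XXXX_
X_X__
XX_XX
_XXX_
__X__
X___X
[18] XX_X_
XX_X_
XXXXX
_XXX_
__X__
X___X
[19] XXXX_
X_X__
XX_XX
_XXX_
__X__
X___X
[20] XXX_X
X_X_X
XX_XX
_XXX_
__X__
X___X
[21] XXX_X
__X_X
___XX
XXXX_
__X__
X___X
[22] XXX_X
X_X_X
XX_XX
_XXX_
__X__
X___X

0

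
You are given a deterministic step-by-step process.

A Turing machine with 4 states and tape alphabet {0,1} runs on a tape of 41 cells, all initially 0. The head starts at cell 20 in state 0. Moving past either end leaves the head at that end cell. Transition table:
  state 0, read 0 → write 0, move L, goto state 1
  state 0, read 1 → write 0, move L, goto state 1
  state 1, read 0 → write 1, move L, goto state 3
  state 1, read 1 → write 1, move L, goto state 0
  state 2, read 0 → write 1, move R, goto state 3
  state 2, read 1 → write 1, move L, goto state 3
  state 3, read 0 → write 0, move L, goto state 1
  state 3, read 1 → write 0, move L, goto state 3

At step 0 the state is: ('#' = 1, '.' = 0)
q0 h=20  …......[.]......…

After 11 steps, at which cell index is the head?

9

[0] q0 h=20  …......[.]......…
[1] q1 h=19  …......[.]......…
[2] q3 h=18  …......[.]#.....…
[3] q1 h=17  …......[.].#....…
[4] q3 h=16  …......[.]#.#...…
[5] q1 h=15  …......[.].#.#..…
[6] q3 h=14  …......[.]#.#.#.…
[7] q1 h=13  …......[.].#.#.#…
[8] q3 h=12  …......[.]#.#.#.…
[9] q1 h=11  …......[.].#.#.#…
[10] q3 h=10  …......[.]#.#.#.…
[11] q1 h= 9  …......[.].#.#.#…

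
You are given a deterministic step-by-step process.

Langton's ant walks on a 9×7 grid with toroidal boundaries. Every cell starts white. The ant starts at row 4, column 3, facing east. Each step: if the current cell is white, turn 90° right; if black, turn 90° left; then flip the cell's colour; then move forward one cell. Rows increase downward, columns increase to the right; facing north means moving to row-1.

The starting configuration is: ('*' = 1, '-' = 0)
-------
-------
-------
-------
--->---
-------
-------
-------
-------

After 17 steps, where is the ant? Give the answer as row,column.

3,3

[0] -------
-------
-------
-------
--->---
-------
-------
-------
-------
[1] -------
-------
-------
-------
---*---
---v---
-------
-------
-------
[2] -------
-------
-------
-------
---*---
--<*---
-------
-------
-------
[3] -------
-------
-------
-------
--^*---
--**---
-------
-------
-------
[4] -------
-------
-------
-------
--*>---
--**---
-------
-------
-------
[5] -------
-------
-------
---^---
--*----
--**---
-------
-------
-------
[6] -------
-------
-------
---*>--
--*----
--**---
-------
-------
-------
[7] -------
-------
-------
---**--
--*-v--
--**---
-------
-------
-------
[8] -------
-------
-------
---**--
--*<*--
--**---
-------
-------
-------
[9] -------
-------
-------
---^*--
--***--
--**---
-------
-------
-------
[10] -------
-------
-------
--<-*--
--***--
--**---
-------
-------
-------
[11] -------
-------
--^----
--*-*--
--***--
--**---
-------
-------
-------
[12] -------
-------
--*>---
--*-*--
--***--
--**---
-------
-------
-------
[13] -------
-------
--**---
--*v*--
--***--
--**---
-------
-------
-------
[14] -------
-------
--**---
--<**--
--***--
--**---
-------
-------
-------
[15] -------
-------
--**---
---**--
--v**--
--**---
-------
-------
-------
[16] -------
-------
--**---
---**--
--->*--
--**---
-------
-------
-------
[17] -------
-------
--**---
---^*--
----*--
--**---
-------
-------
-------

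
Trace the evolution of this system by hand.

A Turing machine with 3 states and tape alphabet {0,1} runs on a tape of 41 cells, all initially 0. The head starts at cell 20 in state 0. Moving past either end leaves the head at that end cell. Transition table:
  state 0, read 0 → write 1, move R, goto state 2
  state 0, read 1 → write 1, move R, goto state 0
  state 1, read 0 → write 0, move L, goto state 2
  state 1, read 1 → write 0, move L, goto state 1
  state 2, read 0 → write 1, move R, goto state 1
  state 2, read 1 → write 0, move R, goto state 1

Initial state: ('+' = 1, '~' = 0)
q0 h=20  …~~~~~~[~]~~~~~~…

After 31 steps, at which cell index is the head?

gen 0: q0 h=20  …~~~~~~[~]~~~~~~…
gen 1: q2 h=21  …~~~~~+[~]~~~~~~…
gen 2: q1 h=22  …~~~~++[~]~~~~~~…
gen 3: q2 h=21  …~~~~~+[+]~~~~~~…
gen 4: q1 h=22  …~~~~+~[~]~~~~~~…
gen 5: q2 h=21  …~~~~~+[~]~~~~~~…
gen 6: q1 h=22  …~~~~++[~]~~~~~~…
gen 7: q2 h=21  …~~~~~+[+]~~~~~~…
gen 8: q1 h=22  …~~~~+~[~]~~~~~~…
gen 9: q2 h=21  …~~~~~+[~]~~~~~~…
gen 10: q1 h=22  …~~~~++[~]~~~~~~…
gen 11: q2 h=21  …~~~~~+[+]~~~~~~…
gen 12: q1 h=22  …~~~~+~[~]~~~~~~…
gen 13: q2 h=21  …~~~~~+[~]~~~~~~…
gen 14: q1 h=22  …~~~~++[~]~~~~~~…
gen 15: q2 h=21  …~~~~~+[+]~~~~~~…
gen 16: q1 h=22  …~~~~+~[~]~~~~~~…
gen 17: q2 h=21  …~~~~~+[~]~~~~~~…
gen 18: q1 h=22  …~~~~++[~]~~~~~~…
gen 19: q2 h=21  …~~~~~+[+]~~~~~~…
gen 20: q1 h=22  …~~~~+~[~]~~~~~~…
gen 21: q2 h=21  …~~~~~+[~]~~~~~~…
gen 22: q1 h=22  …~~~~++[~]~~~~~~…
gen 23: q2 h=21  …~~~~~+[+]~~~~~~…
gen 24: q1 h=22  …~~~~+~[~]~~~~~~…
gen 25: q2 h=21  …~~~~~+[~]~~~~~~…
gen 26: q1 h=22  …~~~~++[~]~~~~~~…
gen 27: q2 h=21  …~~~~~+[+]~~~~~~…
gen 28: q1 h=22  …~~~~+~[~]~~~~~~…
gen 29: q2 h=21  …~~~~~+[~]~~~~~~…
gen 30: q1 h=22  …~~~~++[~]~~~~~~…
gen 31: q2 h=21  …~~~~~+[+]~~~~~~…

21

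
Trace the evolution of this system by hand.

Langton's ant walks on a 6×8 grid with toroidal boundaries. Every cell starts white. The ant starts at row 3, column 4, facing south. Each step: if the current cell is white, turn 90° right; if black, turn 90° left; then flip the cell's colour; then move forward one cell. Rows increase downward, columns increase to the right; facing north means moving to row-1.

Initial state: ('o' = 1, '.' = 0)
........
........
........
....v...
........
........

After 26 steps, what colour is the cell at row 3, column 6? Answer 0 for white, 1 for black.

0) ........
........
........
....v...
........
........
1) ........
........
........
...<o...
........
........
2) ........
........
...^....
...oo...
........
........
3) ........
........
...o>...
...oo...
........
........
4) ........
........
...oo...
...ov...
........
........
5) ........
........
...oo...
...o.>..
........
........
6) ........
........
...oo...
...o.o..
.....v..
........
7) ........
........
...oo...
...o.o..
....<o..
........
8) ........
........
...oo...
...o^o..
....oo..
........
9) ........
........
...oo...
...oo>..
....oo..
........
10) ........
........
...oo^..
...oo...
....oo..
........
11) ........
........
...ooo>.
...oo...
....oo..
........
12) ........
........
...oooo.
...oo.v.
....oo..
........
13) ........
........
...oooo.
...oo<o.
....oo..
........
14) ........
........
...oo^o.
...oooo.
....oo..
........
15) ........
........
...o<.o.
...oooo.
....oo..
........
16) ........
........
...o..o.
...ovoo.
....oo..
........
17) ........
........
...o..o.
...o.>o.
....oo..
........
18) ........
........
...o.^o.
...o..o.
....oo..
........
19) ........
........
...o.o>.
...o..o.
....oo..
........
20) ........
......^.
...o.o..
...o..o.
....oo..
........
21) ........
......o>
...o.o..
...o..o.
....oo..
........
22) ........
......oo
...o.o.v
...o..o.
....oo..
........
23) ........
......oo
...o.o<o
...o..o.
....oo..
........
24) ........
......^o
...o.ooo
...o..o.
....oo..
........
25) ........
.....<.o
...o.ooo
...o..o.
....oo..
........
26) .....^..
.....o.o
...o.ooo
...o..o.
....oo..
........

1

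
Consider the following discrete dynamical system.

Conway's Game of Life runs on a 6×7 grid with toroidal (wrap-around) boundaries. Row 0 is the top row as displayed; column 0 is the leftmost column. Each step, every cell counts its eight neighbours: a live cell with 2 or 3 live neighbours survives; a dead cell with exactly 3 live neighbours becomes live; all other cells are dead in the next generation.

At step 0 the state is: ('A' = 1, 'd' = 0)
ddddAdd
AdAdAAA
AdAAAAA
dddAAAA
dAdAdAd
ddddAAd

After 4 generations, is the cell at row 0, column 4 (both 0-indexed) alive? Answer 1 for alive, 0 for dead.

0

t=0: ddddAdd
AdAdAAA
AdAAAAA
dddAAAA
dAdAdAd
ddddAAd
t=1: ddddddd
AdAdddd
ddAdddd
dAddddd
ddAAddd
dddAdAd
t=2: ddddddd
dAddddd
ddAdddd
dAdAddd
ddAAAdd
ddAAAdd
t=3: ddAAddd
ddddddd
dAAdddd
dAddAdd
dAddddd
ddAdAdd
t=4: ddAAddd
dAdAddd
dAAdddd
AAddddd
dAAAddd
dAAdddd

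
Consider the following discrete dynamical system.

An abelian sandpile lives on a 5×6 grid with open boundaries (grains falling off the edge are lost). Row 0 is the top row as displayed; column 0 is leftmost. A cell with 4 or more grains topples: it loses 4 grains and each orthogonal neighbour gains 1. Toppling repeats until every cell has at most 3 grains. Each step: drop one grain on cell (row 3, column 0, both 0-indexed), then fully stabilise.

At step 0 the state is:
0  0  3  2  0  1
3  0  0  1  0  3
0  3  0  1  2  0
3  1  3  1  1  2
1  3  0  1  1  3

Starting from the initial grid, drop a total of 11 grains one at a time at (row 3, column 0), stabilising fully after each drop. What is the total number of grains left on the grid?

41

gen 0: 0  0  3  2  0  1
3  0  0  1  0  3
0  3  0  1  2  0
3  1  3  1  1  2
1  3  0  1  1  3
gen 1: 0  0  3  2  0  1
3  0  0  1  0  3
1  3  0  1  2  0
0  2  3  1  1  2
2  3  0  1  1  3
gen 2: 0  0  3  2  0  1
3  0  0  1  0  3
1  3  0  1  2  0
1  2  3  1  1  2
2  3  0  1  1  3
gen 3: 0  0  3  2  0  1
3  0  0  1  0  3
1  3  0  1  2  0
2  2  3  1  1  2
2  3  0  1  1  3
gen 4: 0  0  3  2  0  1
3  0  0  1  0  3
1  3  0  1  2  0
3  2  3  1  1  2
2  3  0  1  1  3
gen 5: 0  0  3  2  0  1
3  0  0  1  0  3
2  3  0  1  2  0
0  3  3  1  1  2
3  3  0  1  1  3
gen 6: 0  0  3  2  0  1
3  0  0  1  0  3
2  3  0  1  2  0
1  3  3  1  1  2
3  3  0  1  1  3
gen 7: 0  0  3  2  0  1
3  0  0  1  0  3
2  3  0  1  2  0
2  3  3  1  1  2
3  3  0  1  1  3
gen 8: 0  0  3  2  0  1
3  0  0  1  0  3
2  3  0  1  2  0
3  3  3  1  1  2
3  3  0  1  1  3
gen 9: 1  0  3  2  0  1
0  2  0  1  0  3
1  1  2  1  2  0
3  3  0  2  1  2
1  1  2  1  1  3
gen 10: 1  0  3  2  0  1
0  2  0  1  0  3
2  2  2  1  2  0
1  0  1  2  1  2
2  2  2  1  1  3
gen 11: 1  0  3  2  0  1
0  2  0  1  0  3
2  2  2  1  2  0
2  0  1  2  1  2
2  2  2  1  1  3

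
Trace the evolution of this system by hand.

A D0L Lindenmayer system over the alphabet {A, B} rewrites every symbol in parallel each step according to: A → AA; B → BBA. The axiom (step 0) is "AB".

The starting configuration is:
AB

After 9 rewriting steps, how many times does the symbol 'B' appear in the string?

0) AB
1) AABBA
2) AAAABBABBAAA
3) AAAAAAAABBABBAAABBABBAAAAAAA
4) AAAAAAAAAAAAAAAABBABBAAABBABBAAAAAAABBABBAAABBABBAAAAAAAAAAAAAAA
5) AAAAAAAAAAAAAAAAAAAAAAAAAAAAAAAABBABBAAABBABBAAAAAAABBABBA…AABBABBAAAAAAABBABBAAABBABBAAAAAAAAAAAAAAAAAAAAAAAAAAAAAAA  (len 144)
6) AAAAAAAAAAAAAAAAAAAAAAAAAAAAAAAAAAAAAAAAAAAAAAAAAAAAAAAAAA…AAAAAAAAAAAAAAAAAAAAAAAAAAAAAAAAAAAAAAAAAAAAAAAAAAAAAAAAAA  (len 320)
7) AAAAAAAAAAAAAAAAAAAAAAAAAAAAAAAAAAAAAAAAAAAAAAAAAAAAAAAAAA…AAAAAAAAAAAAAAAAAAAAAAAAAAAAAAAAAAAAAAAAAAAAAAAAAAAAAAAAAA  (len 704)
8) AAAAAAAAAAAAAAAAAAAAAAAAAAAAAAAAAAAAAAAAAAAAAAAAAAAAAAAAAA…AAAAAAAAAAAAAAAAAAAAAAAAAAAAAAAAAAAAAAAAAAAAAAAAAAAAAAAAAA  (len 1536)
9) AAAAAAAAAAAAAAAAAAAAAAAAAAAAAAAAAAAAAAAAAAAAAAAAAAAAAAAAAA…AAAAAAAAAAAAAAAAAAAAAAAAAAAAAAAAAAAAAAAAAAAAAAAAAAAAAAAAAA  (len 3328)

512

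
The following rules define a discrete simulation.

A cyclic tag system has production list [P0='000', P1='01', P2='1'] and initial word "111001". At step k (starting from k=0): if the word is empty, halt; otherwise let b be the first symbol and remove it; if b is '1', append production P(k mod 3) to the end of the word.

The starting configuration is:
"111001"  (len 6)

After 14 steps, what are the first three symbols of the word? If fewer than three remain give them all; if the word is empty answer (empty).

110

[0] "111001"  (len 6)
[1] "11001000"  (len 8)
[2] "100100001"  (len 9)
[3] "001000011"  (len 9)
[4] "01000011"  (len 8)
[5] "1000011"  (len 7)
[6] "0000111"  (len 7)
[7] "000111"  (len 6)
[8] "00111"  (len 5)
[9] "0111"  (len 4)
[10] "111"  (len 3)
[11] "1101"  (len 4)
[12] "1011"  (len 4)
[13] "011000"  (len 6)
[14] "11000"  (len 5)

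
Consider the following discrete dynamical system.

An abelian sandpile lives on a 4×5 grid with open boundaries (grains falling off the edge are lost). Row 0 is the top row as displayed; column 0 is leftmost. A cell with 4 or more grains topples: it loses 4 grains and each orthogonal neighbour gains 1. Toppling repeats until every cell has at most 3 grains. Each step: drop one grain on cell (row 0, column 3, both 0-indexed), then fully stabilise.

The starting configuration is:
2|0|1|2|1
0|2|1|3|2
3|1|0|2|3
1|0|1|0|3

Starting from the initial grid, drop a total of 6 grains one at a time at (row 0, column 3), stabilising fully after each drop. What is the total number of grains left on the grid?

32

k=0  2|0|1|2|1
0|2|1|3|2
3|1|0|2|3
1|0|1|0|3
k=1  2|0|1|3|1
0|2|1|3|2
3|1|0|2|3
1|0|1|0|3
k=2  2|0|2|1|2
0|2|2|0|3
3|1|0|3|3
1|0|1|0|3
k=3  2|0|2|2|2
0|2|2|0|3
3|1|0|3|3
1|0|1|0|3
k=4  2|0|2|3|2
0|2|2|0|3
3|1|0|3|3
1|0|1|0|3
k=5  2|0|3|0|3
0|2|2|1|3
3|1|0|3|3
1|0|1|0|3
k=6  2|0|3|1|3
0|2|2|1|3
3|1|0|3|3
1|0|1|0|3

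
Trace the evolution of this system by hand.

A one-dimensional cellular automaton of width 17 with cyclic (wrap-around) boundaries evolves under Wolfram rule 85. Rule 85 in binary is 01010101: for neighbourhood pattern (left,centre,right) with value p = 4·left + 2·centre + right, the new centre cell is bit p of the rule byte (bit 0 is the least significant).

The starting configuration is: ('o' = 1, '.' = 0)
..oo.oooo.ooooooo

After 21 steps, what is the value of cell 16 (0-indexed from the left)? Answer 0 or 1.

0

step 0: ..oo.oooo.ooooooo
step 1: o..o....o.......o
step 2: oo.oooo.ooooooo..
step 3: .o....o.......oo.
step 4: .oooo.ooooooo..oo
step 5: ....o.......oo..o
step 6: ooo.ooooooo..oo.o
step 7: ..o.......oo..o..
step 8: o.ooooooo..oo.ooo
step 9: o.......oo..o....
step 10: ooooooo..oo.oooo.
step 11: ......oo..o....o.
step 12: ooooo..oo.oooo.oo
step 13: ....oo..o....o...
step 14: ooo..oo.oooo.oooo
step 15: ..oo..o....o.....
step 16: o..oo.oooo.oooooo
step 17: oo..o....o.......
step 18: .oo.oooo.ooooooo.
step 19: ..o....o.......oo
step 20: o.oooo.ooooooo..o
step 21: o....o.......oo..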